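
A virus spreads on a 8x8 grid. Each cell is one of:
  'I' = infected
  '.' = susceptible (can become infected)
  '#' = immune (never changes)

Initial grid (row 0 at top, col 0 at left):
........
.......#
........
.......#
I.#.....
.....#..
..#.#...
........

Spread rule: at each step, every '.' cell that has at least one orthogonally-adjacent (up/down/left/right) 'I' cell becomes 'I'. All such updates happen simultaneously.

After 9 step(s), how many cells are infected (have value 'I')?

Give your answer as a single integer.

Answer: 52

Derivation:
Step 0 (initial): 1 infected
Step 1: +3 new -> 4 infected
Step 2: +4 new -> 8 infected
Step 3: +6 new -> 14 infected
Step 4: +6 new -> 20 infected
Step 5: +8 new -> 28 infected
Step 6: +6 new -> 34 infected
Step 7: +6 new -> 40 infected
Step 8: +5 new -> 45 infected
Step 9: +7 new -> 52 infected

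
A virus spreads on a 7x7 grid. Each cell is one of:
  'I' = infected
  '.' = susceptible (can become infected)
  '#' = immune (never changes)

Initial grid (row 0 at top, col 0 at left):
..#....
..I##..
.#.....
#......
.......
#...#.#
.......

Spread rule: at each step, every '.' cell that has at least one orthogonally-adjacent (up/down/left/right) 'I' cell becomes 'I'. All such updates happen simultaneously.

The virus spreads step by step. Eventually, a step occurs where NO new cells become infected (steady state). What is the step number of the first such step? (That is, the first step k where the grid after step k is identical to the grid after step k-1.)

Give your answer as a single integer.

Step 0 (initial): 1 infected
Step 1: +2 new -> 3 infected
Step 2: +4 new -> 7 infected
Step 3: +6 new -> 13 infected
Step 4: +5 new -> 18 infected
Step 5: +8 new -> 26 infected
Step 6: +6 new -> 32 infected
Step 7: +6 new -> 38 infected
Step 8: +2 new -> 40 infected
Step 9: +1 new -> 41 infected
Step 10: +0 new -> 41 infected

Answer: 10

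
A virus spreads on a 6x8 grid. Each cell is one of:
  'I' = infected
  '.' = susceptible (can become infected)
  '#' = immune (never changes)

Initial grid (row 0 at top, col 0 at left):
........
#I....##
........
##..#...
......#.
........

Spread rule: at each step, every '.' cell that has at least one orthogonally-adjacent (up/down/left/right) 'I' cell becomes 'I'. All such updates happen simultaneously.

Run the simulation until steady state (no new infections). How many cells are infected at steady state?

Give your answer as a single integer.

Answer: 41

Derivation:
Step 0 (initial): 1 infected
Step 1: +3 new -> 4 infected
Step 2: +5 new -> 9 infected
Step 3: +4 new -> 13 infected
Step 4: +5 new -> 18 infected
Step 5: +5 new -> 23 infected
Step 6: +7 new -> 30 infected
Step 7: +6 new -> 36 infected
Step 8: +2 new -> 38 infected
Step 9: +2 new -> 40 infected
Step 10: +1 new -> 41 infected
Step 11: +0 new -> 41 infected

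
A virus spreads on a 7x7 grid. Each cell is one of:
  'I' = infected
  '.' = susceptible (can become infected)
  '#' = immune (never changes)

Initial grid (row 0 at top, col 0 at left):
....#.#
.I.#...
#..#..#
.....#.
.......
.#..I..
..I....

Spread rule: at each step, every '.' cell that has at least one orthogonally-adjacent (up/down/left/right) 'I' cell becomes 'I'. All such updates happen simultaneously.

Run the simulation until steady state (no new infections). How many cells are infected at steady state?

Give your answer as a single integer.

Answer: 41

Derivation:
Step 0 (initial): 3 infected
Step 1: +11 new -> 14 infected
Step 2: +11 new -> 25 infected
Step 3: +9 new -> 34 infected
Step 4: +4 new -> 38 infected
Step 5: +1 new -> 39 infected
Step 6: +2 new -> 41 infected
Step 7: +0 new -> 41 infected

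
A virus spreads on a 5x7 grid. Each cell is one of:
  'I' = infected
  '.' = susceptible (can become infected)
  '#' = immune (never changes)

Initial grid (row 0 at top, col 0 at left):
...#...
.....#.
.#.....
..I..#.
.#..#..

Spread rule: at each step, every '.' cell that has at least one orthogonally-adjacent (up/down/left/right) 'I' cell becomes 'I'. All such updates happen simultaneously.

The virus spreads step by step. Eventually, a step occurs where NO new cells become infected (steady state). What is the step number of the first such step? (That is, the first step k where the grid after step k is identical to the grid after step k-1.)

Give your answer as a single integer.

Step 0 (initial): 1 infected
Step 1: +4 new -> 5 infected
Step 2: +5 new -> 10 infected
Step 3: +6 new -> 16 infected
Step 4: +4 new -> 20 infected
Step 5: +3 new -> 23 infected
Step 6: +3 new -> 26 infected
Step 7: +2 new -> 28 infected
Step 8: +1 new -> 29 infected
Step 9: +0 new -> 29 infected

Answer: 9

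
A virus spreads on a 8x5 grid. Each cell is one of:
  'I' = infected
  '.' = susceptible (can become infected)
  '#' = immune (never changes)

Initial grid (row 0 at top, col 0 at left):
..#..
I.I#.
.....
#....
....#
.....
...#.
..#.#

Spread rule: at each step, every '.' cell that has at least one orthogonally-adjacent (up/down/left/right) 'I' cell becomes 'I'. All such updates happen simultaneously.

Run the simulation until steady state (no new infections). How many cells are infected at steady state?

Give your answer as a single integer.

Step 0 (initial): 2 infected
Step 1: +4 new -> 6 infected
Step 2: +4 new -> 10 infected
Step 3: +4 new -> 14 infected
Step 4: +5 new -> 19 infected
Step 5: +5 new -> 24 infected
Step 6: +4 new -> 28 infected
Step 7: +3 new -> 31 infected
Step 8: +1 new -> 32 infected
Step 9: +0 new -> 32 infected

Answer: 32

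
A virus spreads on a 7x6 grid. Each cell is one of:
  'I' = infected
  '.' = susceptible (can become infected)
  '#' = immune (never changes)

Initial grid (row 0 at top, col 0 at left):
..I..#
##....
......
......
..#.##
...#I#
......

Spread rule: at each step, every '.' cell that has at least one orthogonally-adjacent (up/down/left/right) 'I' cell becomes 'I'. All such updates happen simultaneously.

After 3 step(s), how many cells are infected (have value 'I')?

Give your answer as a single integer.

Answer: 17

Derivation:
Step 0 (initial): 2 infected
Step 1: +4 new -> 6 infected
Step 2: +6 new -> 12 infected
Step 3: +5 new -> 17 infected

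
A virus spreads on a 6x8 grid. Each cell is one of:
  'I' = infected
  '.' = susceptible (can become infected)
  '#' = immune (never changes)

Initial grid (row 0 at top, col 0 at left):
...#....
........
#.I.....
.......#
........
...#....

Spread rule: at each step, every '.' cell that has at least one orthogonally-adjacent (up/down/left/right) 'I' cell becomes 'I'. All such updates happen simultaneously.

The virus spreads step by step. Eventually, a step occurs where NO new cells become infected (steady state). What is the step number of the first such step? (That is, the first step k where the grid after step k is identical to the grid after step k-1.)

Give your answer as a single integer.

Answer: 9

Derivation:
Step 0 (initial): 1 infected
Step 1: +4 new -> 5 infected
Step 2: +7 new -> 12 infected
Step 3: +9 new -> 21 infected
Step 4: +8 new -> 29 infected
Step 5: +7 new -> 36 infected
Step 6: +4 new -> 40 infected
Step 7: +3 new -> 43 infected
Step 8: +1 new -> 44 infected
Step 9: +0 new -> 44 infected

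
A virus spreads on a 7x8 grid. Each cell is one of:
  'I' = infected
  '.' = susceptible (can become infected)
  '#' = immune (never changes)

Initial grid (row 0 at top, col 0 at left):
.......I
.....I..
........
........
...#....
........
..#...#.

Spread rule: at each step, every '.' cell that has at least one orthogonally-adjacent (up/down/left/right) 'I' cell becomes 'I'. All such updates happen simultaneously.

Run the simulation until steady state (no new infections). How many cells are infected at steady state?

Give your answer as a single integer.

Answer: 53

Derivation:
Step 0 (initial): 2 infected
Step 1: +6 new -> 8 infected
Step 2: +6 new -> 14 infected
Step 3: +7 new -> 21 infected
Step 4: +8 new -> 29 infected
Step 5: +8 new -> 37 infected
Step 6: +7 new -> 44 infected
Step 7: +4 new -> 48 infected
Step 8: +2 new -> 50 infected
Step 9: +2 new -> 52 infected
Step 10: +1 new -> 53 infected
Step 11: +0 new -> 53 infected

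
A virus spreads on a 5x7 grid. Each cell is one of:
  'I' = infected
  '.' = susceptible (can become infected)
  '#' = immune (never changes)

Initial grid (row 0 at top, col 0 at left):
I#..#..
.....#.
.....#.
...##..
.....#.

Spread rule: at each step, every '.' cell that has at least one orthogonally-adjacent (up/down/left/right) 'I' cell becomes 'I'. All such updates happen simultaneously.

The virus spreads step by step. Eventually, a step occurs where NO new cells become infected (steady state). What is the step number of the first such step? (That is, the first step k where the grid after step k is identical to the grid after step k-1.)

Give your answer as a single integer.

Step 0 (initial): 1 infected
Step 1: +1 new -> 2 infected
Step 2: +2 new -> 4 infected
Step 3: +3 new -> 7 infected
Step 4: +5 new -> 12 infected
Step 5: +5 new -> 17 infected
Step 6: +2 new -> 19 infected
Step 7: +1 new -> 20 infected
Step 8: +1 new -> 21 infected
Step 9: +0 new -> 21 infected

Answer: 9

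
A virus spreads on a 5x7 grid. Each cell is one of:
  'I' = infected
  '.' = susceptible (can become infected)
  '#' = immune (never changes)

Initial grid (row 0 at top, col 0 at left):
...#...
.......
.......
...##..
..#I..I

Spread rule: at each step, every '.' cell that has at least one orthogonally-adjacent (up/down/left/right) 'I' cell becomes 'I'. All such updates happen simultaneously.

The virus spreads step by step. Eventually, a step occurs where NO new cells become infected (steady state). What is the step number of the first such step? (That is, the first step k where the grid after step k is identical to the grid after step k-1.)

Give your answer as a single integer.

Answer: 11

Derivation:
Step 0 (initial): 2 infected
Step 1: +3 new -> 5 infected
Step 2: +2 new -> 7 infected
Step 3: +2 new -> 9 infected
Step 4: +3 new -> 12 infected
Step 5: +3 new -> 15 infected
Step 6: +3 new -> 18 infected
Step 7: +3 new -> 21 infected
Step 8: +4 new -> 25 infected
Step 9: +4 new -> 29 infected
Step 10: +2 new -> 31 infected
Step 11: +0 new -> 31 infected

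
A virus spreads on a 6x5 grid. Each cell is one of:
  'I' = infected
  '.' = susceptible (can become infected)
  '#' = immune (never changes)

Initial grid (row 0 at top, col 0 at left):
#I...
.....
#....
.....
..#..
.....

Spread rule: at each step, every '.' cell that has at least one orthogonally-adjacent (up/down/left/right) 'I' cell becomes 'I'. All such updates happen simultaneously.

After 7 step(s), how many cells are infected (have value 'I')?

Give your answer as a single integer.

Answer: 26

Derivation:
Step 0 (initial): 1 infected
Step 1: +2 new -> 3 infected
Step 2: +4 new -> 7 infected
Step 3: +4 new -> 11 infected
Step 4: +5 new -> 16 infected
Step 5: +4 new -> 20 infected
Step 6: +4 new -> 24 infected
Step 7: +2 new -> 26 infected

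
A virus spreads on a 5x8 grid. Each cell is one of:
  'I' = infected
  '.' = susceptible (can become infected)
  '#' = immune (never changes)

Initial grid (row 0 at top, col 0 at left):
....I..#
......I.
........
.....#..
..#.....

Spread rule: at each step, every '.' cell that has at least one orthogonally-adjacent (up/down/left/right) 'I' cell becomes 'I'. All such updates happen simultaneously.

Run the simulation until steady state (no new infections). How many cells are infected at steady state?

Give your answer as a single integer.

Answer: 37

Derivation:
Step 0 (initial): 2 infected
Step 1: +7 new -> 9 infected
Step 2: +6 new -> 15 infected
Step 3: +6 new -> 21 infected
Step 4: +7 new -> 28 infected
Step 5: +4 new -> 32 infected
Step 6: +2 new -> 34 infected
Step 7: +2 new -> 36 infected
Step 8: +1 new -> 37 infected
Step 9: +0 new -> 37 infected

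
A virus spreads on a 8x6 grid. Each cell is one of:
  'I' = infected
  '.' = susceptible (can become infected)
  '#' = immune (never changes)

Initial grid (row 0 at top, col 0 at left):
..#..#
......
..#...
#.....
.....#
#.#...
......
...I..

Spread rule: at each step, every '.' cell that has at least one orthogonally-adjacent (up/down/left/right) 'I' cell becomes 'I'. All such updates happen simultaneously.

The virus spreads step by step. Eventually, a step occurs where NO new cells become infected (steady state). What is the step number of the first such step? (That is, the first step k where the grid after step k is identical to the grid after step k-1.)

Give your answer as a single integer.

Answer: 11

Derivation:
Step 0 (initial): 1 infected
Step 1: +3 new -> 4 infected
Step 2: +5 new -> 9 infected
Step 3: +5 new -> 14 infected
Step 4: +6 new -> 20 infected
Step 5: +4 new -> 24 infected
Step 6: +5 new -> 29 infected
Step 7: +5 new -> 34 infected
Step 8: +4 new -> 38 infected
Step 9: +2 new -> 40 infected
Step 10: +1 new -> 41 infected
Step 11: +0 new -> 41 infected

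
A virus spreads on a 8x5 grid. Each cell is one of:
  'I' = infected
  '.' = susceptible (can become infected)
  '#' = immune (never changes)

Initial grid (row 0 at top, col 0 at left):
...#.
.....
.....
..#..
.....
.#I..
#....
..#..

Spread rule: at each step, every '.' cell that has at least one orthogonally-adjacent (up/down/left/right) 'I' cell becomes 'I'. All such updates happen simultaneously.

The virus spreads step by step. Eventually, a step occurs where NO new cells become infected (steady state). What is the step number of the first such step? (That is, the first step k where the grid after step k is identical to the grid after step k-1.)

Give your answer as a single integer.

Answer: 8

Derivation:
Step 0 (initial): 1 infected
Step 1: +3 new -> 4 infected
Step 2: +5 new -> 9 infected
Step 3: +7 new -> 16 infected
Step 4: +7 new -> 23 infected
Step 5: +5 new -> 28 infected
Step 6: +4 new -> 32 infected
Step 7: +3 new -> 35 infected
Step 8: +0 new -> 35 infected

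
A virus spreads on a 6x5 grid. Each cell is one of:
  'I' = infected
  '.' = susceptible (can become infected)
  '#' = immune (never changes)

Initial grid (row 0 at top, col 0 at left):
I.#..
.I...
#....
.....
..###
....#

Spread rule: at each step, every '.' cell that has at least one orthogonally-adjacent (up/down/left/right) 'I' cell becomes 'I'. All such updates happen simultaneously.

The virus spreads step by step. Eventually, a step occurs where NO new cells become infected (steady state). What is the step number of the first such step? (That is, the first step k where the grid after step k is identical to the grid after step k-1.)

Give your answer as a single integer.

Answer: 7

Derivation:
Step 0 (initial): 2 infected
Step 1: +4 new -> 6 infected
Step 2: +3 new -> 9 infected
Step 3: +6 new -> 15 infected
Step 4: +5 new -> 20 infected
Step 5: +3 new -> 23 infected
Step 6: +1 new -> 24 infected
Step 7: +0 new -> 24 infected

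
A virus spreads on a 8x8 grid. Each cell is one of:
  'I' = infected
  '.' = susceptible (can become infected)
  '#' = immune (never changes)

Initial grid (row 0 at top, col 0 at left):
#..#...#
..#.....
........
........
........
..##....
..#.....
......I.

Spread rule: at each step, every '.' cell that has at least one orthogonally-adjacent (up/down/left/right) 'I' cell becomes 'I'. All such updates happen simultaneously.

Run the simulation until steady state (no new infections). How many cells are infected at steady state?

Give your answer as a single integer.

Step 0 (initial): 1 infected
Step 1: +3 new -> 4 infected
Step 2: +4 new -> 8 infected
Step 3: +5 new -> 13 infected
Step 4: +6 new -> 19 infected
Step 5: +5 new -> 24 infected
Step 6: +7 new -> 31 infected
Step 7: +8 new -> 39 infected
Step 8: +6 new -> 45 infected
Step 9: +5 new -> 50 infected
Step 10: +2 new -> 52 infected
Step 11: +2 new -> 54 infected
Step 12: +2 new -> 56 infected
Step 13: +1 new -> 57 infected
Step 14: +0 new -> 57 infected

Answer: 57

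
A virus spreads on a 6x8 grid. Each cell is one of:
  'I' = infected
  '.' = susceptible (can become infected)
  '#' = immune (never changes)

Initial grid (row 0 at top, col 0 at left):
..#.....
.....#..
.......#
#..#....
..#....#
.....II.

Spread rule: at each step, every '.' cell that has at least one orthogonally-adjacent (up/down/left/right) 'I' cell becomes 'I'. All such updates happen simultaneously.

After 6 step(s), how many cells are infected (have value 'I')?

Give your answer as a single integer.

Answer: 32

Derivation:
Step 0 (initial): 2 infected
Step 1: +4 new -> 6 infected
Step 2: +4 new -> 10 infected
Step 3: +6 new -> 16 infected
Step 4: +3 new -> 19 infected
Step 5: +6 new -> 25 infected
Step 6: +7 new -> 32 infected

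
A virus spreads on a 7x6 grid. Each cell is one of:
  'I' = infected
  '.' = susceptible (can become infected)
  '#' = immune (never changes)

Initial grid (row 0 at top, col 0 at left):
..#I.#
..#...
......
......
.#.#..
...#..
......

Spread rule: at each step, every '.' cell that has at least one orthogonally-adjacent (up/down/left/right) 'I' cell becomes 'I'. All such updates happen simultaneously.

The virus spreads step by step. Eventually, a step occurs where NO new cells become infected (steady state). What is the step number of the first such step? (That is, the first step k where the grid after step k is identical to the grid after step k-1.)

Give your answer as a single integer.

Answer: 10

Derivation:
Step 0 (initial): 1 infected
Step 1: +2 new -> 3 infected
Step 2: +2 new -> 5 infected
Step 3: +4 new -> 9 infected
Step 4: +4 new -> 13 infected
Step 5: +6 new -> 19 infected
Step 6: +6 new -> 25 infected
Step 7: +6 new -> 31 infected
Step 8: +4 new -> 35 infected
Step 9: +1 new -> 36 infected
Step 10: +0 new -> 36 infected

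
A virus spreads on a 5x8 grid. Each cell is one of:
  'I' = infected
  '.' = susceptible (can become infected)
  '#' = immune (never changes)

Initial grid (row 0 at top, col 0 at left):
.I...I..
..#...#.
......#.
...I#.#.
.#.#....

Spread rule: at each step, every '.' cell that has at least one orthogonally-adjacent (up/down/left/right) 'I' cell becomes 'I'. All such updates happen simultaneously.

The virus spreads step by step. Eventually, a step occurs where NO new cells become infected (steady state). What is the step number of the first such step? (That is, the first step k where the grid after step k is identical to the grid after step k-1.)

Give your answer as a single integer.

Answer: 7

Derivation:
Step 0 (initial): 3 infected
Step 1: +8 new -> 11 infected
Step 2: +11 new -> 22 infected
Step 3: +4 new -> 26 infected
Step 4: +3 new -> 29 infected
Step 5: +3 new -> 32 infected
Step 6: +1 new -> 33 infected
Step 7: +0 new -> 33 infected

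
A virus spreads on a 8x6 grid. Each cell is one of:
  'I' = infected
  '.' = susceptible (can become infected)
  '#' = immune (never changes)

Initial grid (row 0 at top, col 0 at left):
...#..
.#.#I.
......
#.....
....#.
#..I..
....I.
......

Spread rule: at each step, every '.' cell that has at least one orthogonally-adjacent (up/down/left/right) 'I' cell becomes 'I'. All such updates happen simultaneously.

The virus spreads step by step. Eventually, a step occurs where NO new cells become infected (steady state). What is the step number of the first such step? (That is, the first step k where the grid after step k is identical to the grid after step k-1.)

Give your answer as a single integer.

Answer: 8

Derivation:
Step 0 (initial): 3 infected
Step 1: +9 new -> 12 infected
Step 2: +11 new -> 23 infected
Step 3: +7 new -> 30 infected
Step 4: +6 new -> 36 infected
Step 5: +3 new -> 39 infected
Step 6: +2 new -> 41 infected
Step 7: +1 new -> 42 infected
Step 8: +0 new -> 42 infected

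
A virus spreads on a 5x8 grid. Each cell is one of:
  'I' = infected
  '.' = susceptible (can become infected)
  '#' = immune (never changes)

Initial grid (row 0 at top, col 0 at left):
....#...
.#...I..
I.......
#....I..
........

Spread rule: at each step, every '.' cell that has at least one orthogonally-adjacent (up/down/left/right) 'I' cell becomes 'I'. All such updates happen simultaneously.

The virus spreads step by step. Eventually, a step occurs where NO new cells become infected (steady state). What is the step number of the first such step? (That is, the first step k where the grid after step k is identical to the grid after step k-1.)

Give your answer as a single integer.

Answer: 5

Derivation:
Step 0 (initial): 3 infected
Step 1: +9 new -> 12 infected
Step 2: +12 new -> 24 infected
Step 3: +10 new -> 34 infected
Step 4: +3 new -> 37 infected
Step 5: +0 new -> 37 infected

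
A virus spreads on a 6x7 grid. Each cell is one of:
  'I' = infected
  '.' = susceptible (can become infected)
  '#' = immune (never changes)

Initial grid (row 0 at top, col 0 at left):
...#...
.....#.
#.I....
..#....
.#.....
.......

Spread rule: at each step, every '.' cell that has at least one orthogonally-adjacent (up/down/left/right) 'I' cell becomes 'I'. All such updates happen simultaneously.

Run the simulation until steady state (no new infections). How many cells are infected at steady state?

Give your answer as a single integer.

Step 0 (initial): 1 infected
Step 1: +3 new -> 4 infected
Step 2: +6 new -> 10 infected
Step 3: +7 new -> 17 infected
Step 4: +8 new -> 25 infected
Step 5: +7 new -> 32 infected
Step 6: +4 new -> 36 infected
Step 7: +1 new -> 37 infected
Step 8: +0 new -> 37 infected

Answer: 37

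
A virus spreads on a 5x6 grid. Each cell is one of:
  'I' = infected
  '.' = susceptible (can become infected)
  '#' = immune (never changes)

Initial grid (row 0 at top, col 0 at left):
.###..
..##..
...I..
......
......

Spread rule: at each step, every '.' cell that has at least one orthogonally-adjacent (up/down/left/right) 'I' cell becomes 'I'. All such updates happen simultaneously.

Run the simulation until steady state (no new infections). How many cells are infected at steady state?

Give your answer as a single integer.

Answer: 25

Derivation:
Step 0 (initial): 1 infected
Step 1: +3 new -> 4 infected
Step 2: +6 new -> 10 infected
Step 3: +8 new -> 18 infected
Step 4: +5 new -> 23 infected
Step 5: +2 new -> 25 infected
Step 6: +0 new -> 25 infected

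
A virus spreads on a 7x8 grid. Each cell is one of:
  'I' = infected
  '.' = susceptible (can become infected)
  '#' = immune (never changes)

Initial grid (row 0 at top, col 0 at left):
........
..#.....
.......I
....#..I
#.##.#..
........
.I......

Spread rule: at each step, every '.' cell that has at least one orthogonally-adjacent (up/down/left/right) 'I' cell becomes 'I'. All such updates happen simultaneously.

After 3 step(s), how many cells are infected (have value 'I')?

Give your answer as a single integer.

Step 0 (initial): 3 infected
Step 1: +7 new -> 10 infected
Step 2: +10 new -> 20 infected
Step 3: +8 new -> 28 infected

Answer: 28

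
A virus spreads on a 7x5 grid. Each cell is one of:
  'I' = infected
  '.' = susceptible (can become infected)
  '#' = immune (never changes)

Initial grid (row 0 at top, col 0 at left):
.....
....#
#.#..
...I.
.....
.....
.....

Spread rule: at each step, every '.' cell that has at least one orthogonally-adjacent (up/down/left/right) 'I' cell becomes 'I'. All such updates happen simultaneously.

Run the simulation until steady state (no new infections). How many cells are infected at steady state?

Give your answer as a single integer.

Answer: 32

Derivation:
Step 0 (initial): 1 infected
Step 1: +4 new -> 5 infected
Step 2: +6 new -> 11 infected
Step 3: +8 new -> 19 infected
Step 4: +7 new -> 26 infected
Step 5: +4 new -> 30 infected
Step 6: +2 new -> 32 infected
Step 7: +0 new -> 32 infected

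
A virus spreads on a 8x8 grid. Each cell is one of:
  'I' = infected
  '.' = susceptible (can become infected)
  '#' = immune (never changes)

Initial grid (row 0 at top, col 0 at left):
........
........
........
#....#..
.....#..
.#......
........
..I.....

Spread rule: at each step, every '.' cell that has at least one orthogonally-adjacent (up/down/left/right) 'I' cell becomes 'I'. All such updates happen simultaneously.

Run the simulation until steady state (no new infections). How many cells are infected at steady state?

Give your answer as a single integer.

Answer: 60

Derivation:
Step 0 (initial): 1 infected
Step 1: +3 new -> 4 infected
Step 2: +5 new -> 9 infected
Step 3: +5 new -> 14 infected
Step 4: +7 new -> 21 infected
Step 5: +8 new -> 29 infected
Step 6: +6 new -> 35 infected
Step 7: +7 new -> 42 infected
Step 8: +7 new -> 49 infected
Step 9: +5 new -> 54 infected
Step 10: +3 new -> 57 infected
Step 11: +2 new -> 59 infected
Step 12: +1 new -> 60 infected
Step 13: +0 new -> 60 infected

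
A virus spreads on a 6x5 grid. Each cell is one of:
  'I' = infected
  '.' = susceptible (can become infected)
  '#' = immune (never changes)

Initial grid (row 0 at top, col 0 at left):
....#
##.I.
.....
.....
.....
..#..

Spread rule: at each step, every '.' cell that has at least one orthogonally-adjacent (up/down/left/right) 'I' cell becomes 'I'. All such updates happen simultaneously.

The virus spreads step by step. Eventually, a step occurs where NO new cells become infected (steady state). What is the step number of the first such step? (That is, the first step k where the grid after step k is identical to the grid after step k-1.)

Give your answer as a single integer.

Answer: 8

Derivation:
Step 0 (initial): 1 infected
Step 1: +4 new -> 5 infected
Step 2: +4 new -> 9 infected
Step 3: +5 new -> 14 infected
Step 4: +6 new -> 20 infected
Step 5: +3 new -> 23 infected
Step 6: +2 new -> 25 infected
Step 7: +1 new -> 26 infected
Step 8: +0 new -> 26 infected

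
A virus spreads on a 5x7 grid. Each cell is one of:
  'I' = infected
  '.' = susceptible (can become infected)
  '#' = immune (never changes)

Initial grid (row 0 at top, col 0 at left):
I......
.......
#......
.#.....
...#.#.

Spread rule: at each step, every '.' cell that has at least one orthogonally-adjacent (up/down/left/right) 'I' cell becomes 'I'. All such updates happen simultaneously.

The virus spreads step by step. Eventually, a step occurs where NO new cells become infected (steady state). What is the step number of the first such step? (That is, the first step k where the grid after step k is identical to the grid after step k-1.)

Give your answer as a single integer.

Answer: 11

Derivation:
Step 0 (initial): 1 infected
Step 1: +2 new -> 3 infected
Step 2: +2 new -> 5 infected
Step 3: +3 new -> 8 infected
Step 4: +3 new -> 11 infected
Step 5: +4 new -> 15 infected
Step 6: +5 new -> 20 infected
Step 7: +4 new -> 24 infected
Step 8: +4 new -> 28 infected
Step 9: +2 new -> 30 infected
Step 10: +1 new -> 31 infected
Step 11: +0 new -> 31 infected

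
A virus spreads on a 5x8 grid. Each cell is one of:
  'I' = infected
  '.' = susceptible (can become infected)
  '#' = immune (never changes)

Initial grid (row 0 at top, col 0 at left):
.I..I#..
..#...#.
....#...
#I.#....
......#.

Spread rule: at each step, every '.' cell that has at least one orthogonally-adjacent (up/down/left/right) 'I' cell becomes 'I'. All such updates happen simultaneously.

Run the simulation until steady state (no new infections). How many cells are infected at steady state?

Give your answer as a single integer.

Answer: 33

Derivation:
Step 0 (initial): 3 infected
Step 1: +8 new -> 11 infected
Step 2: +7 new -> 18 infected
Step 3: +3 new -> 21 infected
Step 4: +3 new -> 24 infected
Step 5: +4 new -> 28 infected
Step 6: +2 new -> 30 infected
Step 7: +2 new -> 32 infected
Step 8: +1 new -> 33 infected
Step 9: +0 new -> 33 infected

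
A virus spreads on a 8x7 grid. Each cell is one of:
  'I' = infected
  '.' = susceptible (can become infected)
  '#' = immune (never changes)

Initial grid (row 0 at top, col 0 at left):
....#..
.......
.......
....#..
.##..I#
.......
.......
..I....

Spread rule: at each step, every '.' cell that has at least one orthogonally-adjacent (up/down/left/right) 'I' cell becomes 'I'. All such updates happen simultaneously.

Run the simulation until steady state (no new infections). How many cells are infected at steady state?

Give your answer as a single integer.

Answer: 51

Derivation:
Step 0 (initial): 2 infected
Step 1: +6 new -> 8 infected
Step 2: +11 new -> 19 infected
Step 3: +10 new -> 29 infected
Step 4: +7 new -> 36 infected
Step 5: +5 new -> 41 infected
Step 6: +4 new -> 45 infected
Step 7: +3 new -> 48 infected
Step 8: +2 new -> 50 infected
Step 9: +1 new -> 51 infected
Step 10: +0 new -> 51 infected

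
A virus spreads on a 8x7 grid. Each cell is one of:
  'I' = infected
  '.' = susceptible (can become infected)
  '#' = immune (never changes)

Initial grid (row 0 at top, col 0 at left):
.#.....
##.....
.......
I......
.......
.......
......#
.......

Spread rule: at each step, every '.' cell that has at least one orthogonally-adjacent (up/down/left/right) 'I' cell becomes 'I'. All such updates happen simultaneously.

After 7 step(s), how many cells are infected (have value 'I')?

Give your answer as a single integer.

Step 0 (initial): 1 infected
Step 1: +3 new -> 4 infected
Step 2: +4 new -> 8 infected
Step 3: +5 new -> 13 infected
Step 4: +7 new -> 20 infected
Step 5: +8 new -> 28 infected
Step 6: +8 new -> 36 infected
Step 7: +7 new -> 43 infected

Answer: 43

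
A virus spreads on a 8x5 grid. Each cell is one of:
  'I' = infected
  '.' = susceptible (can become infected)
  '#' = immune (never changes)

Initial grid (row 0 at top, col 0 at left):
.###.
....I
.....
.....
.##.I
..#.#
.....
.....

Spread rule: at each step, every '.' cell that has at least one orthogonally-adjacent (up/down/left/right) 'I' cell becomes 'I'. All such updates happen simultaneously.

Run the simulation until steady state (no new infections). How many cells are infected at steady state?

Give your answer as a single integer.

Answer: 33

Derivation:
Step 0 (initial): 2 infected
Step 1: +5 new -> 7 infected
Step 2: +4 new -> 11 infected
Step 3: +4 new -> 15 infected
Step 4: +6 new -> 21 infected
Step 5: +6 new -> 27 infected
Step 6: +4 new -> 31 infected
Step 7: +2 new -> 33 infected
Step 8: +0 new -> 33 infected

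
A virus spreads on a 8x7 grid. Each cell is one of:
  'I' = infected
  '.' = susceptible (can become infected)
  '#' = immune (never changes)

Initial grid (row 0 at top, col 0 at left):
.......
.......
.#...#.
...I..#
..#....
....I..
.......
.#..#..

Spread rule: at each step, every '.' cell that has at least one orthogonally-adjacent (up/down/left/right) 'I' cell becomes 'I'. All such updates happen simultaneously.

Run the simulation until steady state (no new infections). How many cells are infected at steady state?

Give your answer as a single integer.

Step 0 (initial): 2 infected
Step 1: +8 new -> 10 infected
Step 2: +10 new -> 20 infected
Step 3: +11 new -> 31 infected
Step 4: +10 new -> 41 infected
Step 5: +5 new -> 46 infected
Step 6: +4 new -> 50 infected
Step 7: +0 new -> 50 infected

Answer: 50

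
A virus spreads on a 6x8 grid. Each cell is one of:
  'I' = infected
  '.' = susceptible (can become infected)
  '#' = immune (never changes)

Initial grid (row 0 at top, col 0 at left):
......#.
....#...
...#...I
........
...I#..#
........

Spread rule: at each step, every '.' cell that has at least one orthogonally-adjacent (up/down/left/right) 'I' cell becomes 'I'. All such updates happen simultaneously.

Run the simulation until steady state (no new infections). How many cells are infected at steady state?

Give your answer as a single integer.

Answer: 43

Derivation:
Step 0 (initial): 2 infected
Step 1: +6 new -> 8 infected
Step 2: +9 new -> 17 infected
Step 3: +9 new -> 26 infected
Step 4: +7 new -> 33 infected
Step 5: +6 new -> 39 infected
Step 6: +3 new -> 42 infected
Step 7: +1 new -> 43 infected
Step 8: +0 new -> 43 infected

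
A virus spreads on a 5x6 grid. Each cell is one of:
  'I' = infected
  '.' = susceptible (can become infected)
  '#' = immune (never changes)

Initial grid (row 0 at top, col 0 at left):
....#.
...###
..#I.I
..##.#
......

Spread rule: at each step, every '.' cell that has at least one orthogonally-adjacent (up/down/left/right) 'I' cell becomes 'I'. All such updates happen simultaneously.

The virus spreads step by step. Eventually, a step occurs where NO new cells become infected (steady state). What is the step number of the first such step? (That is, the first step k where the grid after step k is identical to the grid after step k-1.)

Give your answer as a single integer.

Step 0 (initial): 2 infected
Step 1: +1 new -> 3 infected
Step 2: +1 new -> 4 infected
Step 3: +1 new -> 5 infected
Step 4: +2 new -> 7 infected
Step 5: +1 new -> 8 infected
Step 6: +1 new -> 9 infected
Step 7: +2 new -> 11 infected
Step 8: +2 new -> 13 infected
Step 9: +2 new -> 15 infected
Step 10: +3 new -> 18 infected
Step 11: +2 new -> 20 infected
Step 12: +1 new -> 21 infected
Step 13: +0 new -> 21 infected

Answer: 13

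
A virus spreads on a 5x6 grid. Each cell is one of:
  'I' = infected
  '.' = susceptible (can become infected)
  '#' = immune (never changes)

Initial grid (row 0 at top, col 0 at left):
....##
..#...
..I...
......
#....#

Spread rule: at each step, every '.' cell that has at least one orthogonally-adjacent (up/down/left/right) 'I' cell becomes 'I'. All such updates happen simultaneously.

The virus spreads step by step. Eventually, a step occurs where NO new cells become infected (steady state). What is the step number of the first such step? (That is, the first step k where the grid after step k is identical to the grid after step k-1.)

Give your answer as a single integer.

Answer: 5

Derivation:
Step 0 (initial): 1 infected
Step 1: +3 new -> 4 infected
Step 2: +7 new -> 11 infected
Step 3: +9 new -> 20 infected
Step 4: +5 new -> 25 infected
Step 5: +0 new -> 25 infected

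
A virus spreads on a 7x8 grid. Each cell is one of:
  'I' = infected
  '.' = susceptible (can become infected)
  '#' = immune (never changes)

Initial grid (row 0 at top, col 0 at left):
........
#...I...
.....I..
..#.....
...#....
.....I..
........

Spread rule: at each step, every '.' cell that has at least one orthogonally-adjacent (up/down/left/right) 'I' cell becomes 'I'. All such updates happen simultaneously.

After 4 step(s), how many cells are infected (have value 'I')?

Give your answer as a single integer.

Step 0 (initial): 3 infected
Step 1: +10 new -> 13 infected
Step 2: +14 new -> 27 infected
Step 3: +11 new -> 38 infected
Step 4: +6 new -> 44 infected

Answer: 44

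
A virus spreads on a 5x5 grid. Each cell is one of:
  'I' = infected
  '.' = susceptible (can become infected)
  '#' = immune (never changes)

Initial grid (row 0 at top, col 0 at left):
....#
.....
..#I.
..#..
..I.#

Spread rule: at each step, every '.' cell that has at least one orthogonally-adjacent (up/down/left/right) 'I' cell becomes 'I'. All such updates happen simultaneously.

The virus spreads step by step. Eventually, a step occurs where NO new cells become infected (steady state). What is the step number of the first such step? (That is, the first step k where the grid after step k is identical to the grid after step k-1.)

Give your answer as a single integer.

Answer: 6

Derivation:
Step 0 (initial): 2 infected
Step 1: +5 new -> 7 infected
Step 2: +6 new -> 13 infected
Step 3: +4 new -> 17 infected
Step 4: +3 new -> 20 infected
Step 5: +1 new -> 21 infected
Step 6: +0 new -> 21 infected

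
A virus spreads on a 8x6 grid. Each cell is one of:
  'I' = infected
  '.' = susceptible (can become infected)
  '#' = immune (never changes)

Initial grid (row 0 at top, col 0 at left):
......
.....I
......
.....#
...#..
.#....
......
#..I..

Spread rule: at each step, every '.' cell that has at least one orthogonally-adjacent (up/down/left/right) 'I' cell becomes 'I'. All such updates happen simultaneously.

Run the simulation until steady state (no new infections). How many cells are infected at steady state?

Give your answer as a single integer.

Step 0 (initial): 2 infected
Step 1: +6 new -> 8 infected
Step 2: +8 new -> 16 infected
Step 3: +8 new -> 24 infected
Step 4: +8 new -> 32 infected
Step 5: +7 new -> 39 infected
Step 6: +4 new -> 43 infected
Step 7: +1 new -> 44 infected
Step 8: +0 new -> 44 infected

Answer: 44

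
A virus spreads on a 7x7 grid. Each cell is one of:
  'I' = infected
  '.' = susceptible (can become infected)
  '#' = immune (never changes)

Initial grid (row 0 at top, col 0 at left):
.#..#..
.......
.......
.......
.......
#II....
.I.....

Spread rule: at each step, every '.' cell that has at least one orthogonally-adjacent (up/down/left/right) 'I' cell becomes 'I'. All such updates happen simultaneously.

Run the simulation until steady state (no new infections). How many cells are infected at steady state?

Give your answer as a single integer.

Answer: 46

Derivation:
Step 0 (initial): 3 infected
Step 1: +5 new -> 8 infected
Step 2: +6 new -> 14 infected
Step 3: +7 new -> 21 infected
Step 4: +8 new -> 29 infected
Step 5: +7 new -> 36 infected
Step 6: +5 new -> 41 infected
Step 7: +2 new -> 43 infected
Step 8: +2 new -> 45 infected
Step 9: +1 new -> 46 infected
Step 10: +0 new -> 46 infected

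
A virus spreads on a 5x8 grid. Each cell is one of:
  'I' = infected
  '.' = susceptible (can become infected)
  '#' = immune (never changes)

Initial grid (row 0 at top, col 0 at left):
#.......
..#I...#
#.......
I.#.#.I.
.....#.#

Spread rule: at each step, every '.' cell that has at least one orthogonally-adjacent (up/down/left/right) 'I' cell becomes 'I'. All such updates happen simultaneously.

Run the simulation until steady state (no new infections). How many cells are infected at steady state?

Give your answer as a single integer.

Step 0 (initial): 3 infected
Step 1: +9 new -> 12 infected
Step 2: +11 new -> 23 infected
Step 3: +6 new -> 29 infected
Step 4: +3 new -> 32 infected
Step 5: +0 new -> 32 infected

Answer: 32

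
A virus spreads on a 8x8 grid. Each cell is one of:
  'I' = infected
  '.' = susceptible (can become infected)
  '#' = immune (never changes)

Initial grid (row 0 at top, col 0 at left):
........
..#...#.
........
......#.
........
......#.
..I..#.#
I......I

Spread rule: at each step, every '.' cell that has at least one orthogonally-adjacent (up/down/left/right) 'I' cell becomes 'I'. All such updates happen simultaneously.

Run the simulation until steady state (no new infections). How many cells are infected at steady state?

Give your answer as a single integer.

Step 0 (initial): 3 infected
Step 1: +7 new -> 10 infected
Step 2: +8 new -> 18 infected
Step 3: +6 new -> 24 infected
Step 4: +6 new -> 30 infected
Step 5: +5 new -> 35 infected
Step 6: +6 new -> 41 infected
Step 7: +6 new -> 47 infected
Step 8: +6 new -> 53 infected
Step 9: +2 new -> 55 infected
Step 10: +2 new -> 57 infected
Step 11: +1 new -> 58 infected
Step 12: +0 new -> 58 infected

Answer: 58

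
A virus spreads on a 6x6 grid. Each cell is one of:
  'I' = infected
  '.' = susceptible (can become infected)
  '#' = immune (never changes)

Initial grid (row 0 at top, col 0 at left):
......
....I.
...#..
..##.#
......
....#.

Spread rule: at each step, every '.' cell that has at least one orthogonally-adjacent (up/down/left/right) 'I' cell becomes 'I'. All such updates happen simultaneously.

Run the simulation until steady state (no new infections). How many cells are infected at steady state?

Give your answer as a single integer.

Step 0 (initial): 1 infected
Step 1: +4 new -> 5 infected
Step 2: +5 new -> 10 infected
Step 3: +4 new -> 14 infected
Step 4: +5 new -> 19 infected
Step 5: +6 new -> 25 infected
Step 6: +3 new -> 28 infected
Step 7: +2 new -> 30 infected
Step 8: +1 new -> 31 infected
Step 9: +0 new -> 31 infected

Answer: 31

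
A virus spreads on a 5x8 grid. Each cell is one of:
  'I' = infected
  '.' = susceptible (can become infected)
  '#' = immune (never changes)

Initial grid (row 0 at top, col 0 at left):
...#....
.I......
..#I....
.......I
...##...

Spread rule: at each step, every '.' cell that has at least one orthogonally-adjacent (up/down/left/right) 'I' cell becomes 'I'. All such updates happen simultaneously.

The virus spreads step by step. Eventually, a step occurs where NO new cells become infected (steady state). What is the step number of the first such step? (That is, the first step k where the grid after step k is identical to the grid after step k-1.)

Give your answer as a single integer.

Step 0 (initial): 3 infected
Step 1: +10 new -> 13 infected
Step 2: +12 new -> 25 infected
Step 3: +8 new -> 33 infected
Step 4: +3 new -> 36 infected
Step 5: +0 new -> 36 infected

Answer: 5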